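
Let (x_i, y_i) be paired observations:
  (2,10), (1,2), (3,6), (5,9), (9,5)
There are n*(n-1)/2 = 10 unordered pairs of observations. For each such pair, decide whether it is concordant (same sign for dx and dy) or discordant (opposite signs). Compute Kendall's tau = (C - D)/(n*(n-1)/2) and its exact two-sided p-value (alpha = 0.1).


Step 1: Enumerate the 10 unordered pairs (i,j) with i<j and classify each by sign(x_j-x_i) * sign(y_j-y_i).
  (1,2):dx=-1,dy=-8->C; (1,3):dx=+1,dy=-4->D; (1,4):dx=+3,dy=-1->D; (1,5):dx=+7,dy=-5->D
  (2,3):dx=+2,dy=+4->C; (2,4):dx=+4,dy=+7->C; (2,5):dx=+8,dy=+3->C; (3,4):dx=+2,dy=+3->C
  (3,5):dx=+6,dy=-1->D; (4,5):dx=+4,dy=-4->D
Step 2: C = 5, D = 5, total pairs = 10.
Step 3: tau = (C - D)/(n(n-1)/2) = (5 - 5)/10 = 0.000000.
Step 4: Exact two-sided p-value (enumerate n! = 120 permutations of y under H0): p = 1.000000.
Step 5: alpha = 0.1. fail to reject H0.

tau_b = 0.0000 (C=5, D=5), p = 1.000000, fail to reject H0.


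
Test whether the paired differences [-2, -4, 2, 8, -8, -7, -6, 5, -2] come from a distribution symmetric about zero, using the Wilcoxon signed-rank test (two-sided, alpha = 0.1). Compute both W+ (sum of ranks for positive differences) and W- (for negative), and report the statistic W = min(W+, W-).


Step 1: Drop any zero differences (none here) and take |d_i|.
|d| = [2, 4, 2, 8, 8, 7, 6, 5, 2]
Step 2: Midrank |d_i| (ties get averaged ranks).
ranks: |2|->2, |4|->4, |2|->2, |8|->8.5, |8|->8.5, |7|->7, |6|->6, |5|->5, |2|->2
Step 3: Attach original signs; sum ranks with positive sign and with negative sign.
W+ = 2 + 8.5 + 5 = 15.5
W- = 2 + 4 + 8.5 + 7 + 6 + 2 = 29.5
(Check: W+ + W- = 45 should equal n(n+1)/2 = 45.)
Step 4: Test statistic W = min(W+, W-) = 15.5.
Step 5: Ties in |d|, so use the tie-corrected normal approximation.
        E[W] = n(n+1)/4 = 9*10/4 = 22.5.
        Tie groups: |d|=2 (t=3), |d|=8 (t=2); sum(t^3 - t) = 30.
        Var[W] = n(n+1)(2n+1)/24 - sum(t^3-t)/48 = 1710/24 - 30/48 = 70.625.
        z = (W - E[W]) / sqrt(Var[W]) = (15.5 - 22.5) / 8.4039 = -0.8329.
        Two-sided p = 2*Phi(z) = 0.404873.
Step 6: alpha = 0.1. fail to reject H0.

W+ = 15.5, W- = 29.5, W = min = 15.5, p = 0.404873, fail to reject H0.


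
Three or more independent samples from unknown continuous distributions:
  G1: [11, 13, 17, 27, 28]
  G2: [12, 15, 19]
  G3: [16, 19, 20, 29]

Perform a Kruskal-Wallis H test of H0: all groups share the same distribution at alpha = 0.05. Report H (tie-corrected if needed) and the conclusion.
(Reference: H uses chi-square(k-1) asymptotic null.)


Step 1: Combine all N = 12 observations and assign midranks.
sorted (value, group, rank): (11,G1,1), (12,G2,2), (13,G1,3), (15,G2,4), (16,G3,5), (17,G1,6), (19,G2,7.5), (19,G3,7.5), (20,G3,9), (27,G1,10), (28,G1,11), (29,G3,12)
Step 2: Sum ranks within each group.
R_1 = 31 (n_1 = 5)
R_2 = 13.5 (n_2 = 3)
R_3 = 33.5 (n_3 = 4)
Step 3: H = 12/(N(N+1)) * sum(R_i^2/n_i) - 3(N+1)
     = 12/(12*13) * (31^2/5 + 13.5^2/3 + 33.5^2/4) - 3*13
     = 0.076923 * 533.513 - 39
     = 2.039423.
Step 4: Ties present; correction factor C = 1 - 6/(12^3 - 12) = 0.996503. Corrected H = 2.039423 / 0.996503 = 2.046579.
Step 5: Under H0, H ~ chi^2(2); p-value = 0.359411.
Step 6: alpha = 0.05. fail to reject H0.

H = 2.0466, df = 2, p = 0.359411, fail to reject H0.


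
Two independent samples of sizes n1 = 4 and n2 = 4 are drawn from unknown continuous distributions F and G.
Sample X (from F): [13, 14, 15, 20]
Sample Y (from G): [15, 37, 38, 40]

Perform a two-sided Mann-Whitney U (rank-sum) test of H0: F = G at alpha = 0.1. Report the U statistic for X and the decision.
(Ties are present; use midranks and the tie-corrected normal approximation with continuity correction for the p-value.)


Step 1: Combine and sort all 8 observations; assign midranks.
sorted (value, group): (13,X), (14,X), (15,X), (15,Y), (20,X), (37,Y), (38,Y), (40,Y)
ranks: 13->1, 14->2, 15->3.5, 15->3.5, 20->5, 37->6, 38->7, 40->8
Step 2: Rank sum for X: R1 = 1 + 2 + 3.5 + 5 = 11.5.
Step 3: U_X = R1 - n1(n1+1)/2 = 11.5 - 4*5/2 = 11.5 - 10 = 1.5.
       U_Y = n1*n2 - U_X = 16 - 1.5 = 14.5.
Step 4: Ties are present, so use the tie-corrected normal approximation (with continuity correction) for the p-value.
Step 5: p-value = 0.081429; compare to alpha = 0.1. reject H0.

U_X = 1.5, p = 0.081429, reject H0 at alpha = 0.1.


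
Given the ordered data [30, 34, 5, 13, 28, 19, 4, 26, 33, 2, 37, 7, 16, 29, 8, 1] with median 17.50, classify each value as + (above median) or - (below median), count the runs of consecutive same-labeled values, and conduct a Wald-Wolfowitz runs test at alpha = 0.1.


Step 1: Compute median = 17.50; label A = above, B = below.
Labels in order: AABBAABAABABBABB  (n_A = 8, n_B = 8)
Step 2: Count runs R = 10.
Step 3: Under H0 (random ordering), E[R] = 2*n_A*n_B/(n_A+n_B) + 1 = 2*8*8/16 + 1 = 9.0000.
        Var[R] = 2*n_A*n_B*(2*n_A*n_B - n_A - n_B) / ((n_A+n_B)^2 * (n_A+n_B-1)) = 14336/3840 = 3.7333.
        SD[R] = 1.9322.
Step 4: Continuity-corrected z = (R - 0.5 - E[R]) / SD[R] = (10 - 0.5 - 9.0000) / 1.9322 = 0.2588.
Step 5: Two-sided p-value via normal approximation = 2*(1 - Phi(|z|)) = 0.795809.
Step 6: alpha = 0.1. fail to reject H0.

R = 10, z = 0.2588, p = 0.795809, fail to reject H0.


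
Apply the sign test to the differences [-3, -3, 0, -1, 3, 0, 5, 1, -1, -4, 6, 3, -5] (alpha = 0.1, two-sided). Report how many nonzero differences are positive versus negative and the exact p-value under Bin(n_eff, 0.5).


Step 1: Discard zero differences. Original n = 13; n_eff = number of nonzero differences = 11.
Nonzero differences (with sign): -3, -3, -1, +3, +5, +1, -1, -4, +6, +3, -5
Step 2: Count signs: positive = 5, negative = 6.
Step 3: Under H0: P(positive) = 0.5, so the number of positives S ~ Bin(11, 0.5).
Step 4: Two-sided exact p-value = sum of Bin(11,0.5) probabilities at or below the observed probability = 1.000000.
Step 5: alpha = 0.1. fail to reject H0.

n_eff = 11, pos = 5, neg = 6, p = 1.000000, fail to reject H0.


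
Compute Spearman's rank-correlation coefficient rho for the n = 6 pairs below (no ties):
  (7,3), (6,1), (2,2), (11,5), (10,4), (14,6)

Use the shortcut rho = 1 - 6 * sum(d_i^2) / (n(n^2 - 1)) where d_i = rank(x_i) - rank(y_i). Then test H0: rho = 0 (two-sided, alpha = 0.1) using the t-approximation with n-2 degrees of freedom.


Step 1: Rank x and y separately (midranks; no ties here).
rank(x): 7->3, 6->2, 2->1, 11->5, 10->4, 14->6
rank(y): 3->3, 1->1, 2->2, 5->5, 4->4, 6->6
Step 2: d_i = R_x(i) - R_y(i); compute d_i^2.
  (3-3)^2=0, (2-1)^2=1, (1-2)^2=1, (5-5)^2=0, (4-4)^2=0, (6-6)^2=0
sum(d^2) = 2.
Step 3: rho = 1 - 6*2 / (6*(6^2 - 1)) = 1 - 12/210 = 0.942857.
Step 4: Under H0, t = rho * sqrt((n-2)/(1-rho^2)) = 5.6595 ~ t(4).
Step 5: Two-sided p-value from the t-distribution with 4 df = 0.004805.
Step 6: alpha = 0.1. reject H0.

rho = 0.9429, p = 0.004805, reject H0 at alpha = 0.1.


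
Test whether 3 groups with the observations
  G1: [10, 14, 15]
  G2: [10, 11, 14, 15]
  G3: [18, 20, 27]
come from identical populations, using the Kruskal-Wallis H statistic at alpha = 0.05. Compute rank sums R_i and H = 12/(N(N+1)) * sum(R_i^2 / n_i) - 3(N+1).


Step 1: Combine all N = 10 observations and assign midranks.
sorted (value, group, rank): (10,G1,1.5), (10,G2,1.5), (11,G2,3), (14,G1,4.5), (14,G2,4.5), (15,G1,6.5), (15,G2,6.5), (18,G3,8), (20,G3,9), (27,G3,10)
Step 2: Sum ranks within each group.
R_1 = 12.5 (n_1 = 3)
R_2 = 15.5 (n_2 = 4)
R_3 = 27 (n_3 = 3)
Step 3: H = 12/(N(N+1)) * sum(R_i^2/n_i) - 3(N+1)
     = 12/(10*11) * (12.5^2/3 + 15.5^2/4 + 27^2/3) - 3*11
     = 0.109091 * 355.146 - 33
     = 5.743182.
Step 4: Ties present; correction factor C = 1 - 18/(10^3 - 10) = 0.981818. Corrected H = 5.743182 / 0.981818 = 5.849537.
Step 5: Under H0, H ~ chi^2(2); p-value = 0.053677.
Step 6: alpha = 0.05. fail to reject H0.

H = 5.8495, df = 2, p = 0.053677, fail to reject H0.


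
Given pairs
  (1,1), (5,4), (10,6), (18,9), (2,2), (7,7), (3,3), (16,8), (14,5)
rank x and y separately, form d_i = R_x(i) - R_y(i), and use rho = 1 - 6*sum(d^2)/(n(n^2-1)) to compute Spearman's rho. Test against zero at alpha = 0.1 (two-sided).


Step 1: Rank x and y separately (midranks; no ties here).
rank(x): 1->1, 5->4, 10->6, 18->9, 2->2, 7->5, 3->3, 16->8, 14->7
rank(y): 1->1, 4->4, 6->6, 9->9, 2->2, 7->7, 3->3, 8->8, 5->5
Step 2: d_i = R_x(i) - R_y(i); compute d_i^2.
  (1-1)^2=0, (4-4)^2=0, (6-6)^2=0, (9-9)^2=0, (2-2)^2=0, (5-7)^2=4, (3-3)^2=0, (8-8)^2=0, (7-5)^2=4
sum(d^2) = 8.
Step 3: rho = 1 - 6*8 / (9*(9^2 - 1)) = 1 - 48/720 = 0.933333.
Step 4: Under H0, t = rho * sqrt((n-2)/(1-rho^2)) = 6.8783 ~ t(7).
Step 5: Two-sided p-value from the t-distribution with 7 df = 0.000236.
Step 6: alpha = 0.1. reject H0.

rho = 0.9333, p = 0.000236, reject H0 at alpha = 0.1.


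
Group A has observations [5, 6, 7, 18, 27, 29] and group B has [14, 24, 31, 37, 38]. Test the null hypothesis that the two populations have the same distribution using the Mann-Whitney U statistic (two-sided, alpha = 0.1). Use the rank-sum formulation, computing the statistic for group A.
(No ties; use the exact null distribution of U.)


Step 1: Combine and sort all 11 observations; assign midranks.
sorted (value, group): (5,X), (6,X), (7,X), (14,Y), (18,X), (24,Y), (27,X), (29,X), (31,Y), (37,Y), (38,Y)
ranks: 5->1, 6->2, 7->3, 14->4, 18->5, 24->6, 27->7, 29->8, 31->9, 37->10, 38->11
Step 2: Rank sum for X: R1 = 1 + 2 + 3 + 5 + 7 + 8 = 26.
Step 3: U_X = R1 - n1(n1+1)/2 = 26 - 6*7/2 = 26 - 21 = 5.
       U_Y = n1*n2 - U_X = 30 - 5 = 25.
Step 4: No ties, so the exact null distribution of U (based on enumerating the C(11,6) = 462 equally likely rank assignments) gives the two-sided p-value.
Step 5: p-value = 0.082251; compare to alpha = 0.1. reject H0.

U_X = 5, p = 0.082251, reject H0 at alpha = 0.1.


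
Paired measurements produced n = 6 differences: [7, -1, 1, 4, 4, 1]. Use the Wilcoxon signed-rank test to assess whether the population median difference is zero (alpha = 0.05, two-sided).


Step 1: Drop any zero differences (none here) and take |d_i|.
|d| = [7, 1, 1, 4, 4, 1]
Step 2: Midrank |d_i| (ties get averaged ranks).
ranks: |7|->6, |1|->2, |1|->2, |4|->4.5, |4|->4.5, |1|->2
Step 3: Attach original signs; sum ranks with positive sign and with negative sign.
W+ = 6 + 2 + 4.5 + 4.5 + 2 = 19
W- = 2 = 2
(Check: W+ + W- = 21 should equal n(n+1)/2 = 21.)
Step 4: Test statistic W = min(W+, W-) = 2.
Step 5: Ties in |d|, so use the tie-corrected normal approximation.
        E[W] = n(n+1)/4 = 6*7/4 = 10.5.
        Tie groups: |d|=1 (t=3), |d|=4 (t=2); sum(t^3 - t) = 30.
        Var[W] = n(n+1)(2n+1)/24 - sum(t^3-t)/48 = 546/24 - 30/48 = 22.125.
        z = (W - E[W]) / sqrt(Var[W]) = (2 - 10.5) / 4.7037 = -1.8071.
        Two-sided p = 2*Phi(z) = 0.070750.
Step 6: alpha = 0.05. fail to reject H0.

W+ = 19, W- = 2, W = min = 2, p = 0.070750, fail to reject H0.


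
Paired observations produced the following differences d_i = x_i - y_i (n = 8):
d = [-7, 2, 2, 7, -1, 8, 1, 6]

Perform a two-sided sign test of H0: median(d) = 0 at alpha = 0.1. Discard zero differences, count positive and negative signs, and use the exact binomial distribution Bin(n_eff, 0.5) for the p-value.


Step 1: Discard zero differences. Original n = 8; n_eff = number of nonzero differences = 8.
Nonzero differences (with sign): -7, +2, +2, +7, -1, +8, +1, +6
Step 2: Count signs: positive = 6, negative = 2.
Step 3: Under H0: P(positive) = 0.5, so the number of positives S ~ Bin(8, 0.5).
Step 4: Two-sided exact p-value = sum of Bin(8,0.5) probabilities at or below the observed probability = 0.289062.
Step 5: alpha = 0.1. fail to reject H0.

n_eff = 8, pos = 6, neg = 2, p = 0.289062, fail to reject H0.


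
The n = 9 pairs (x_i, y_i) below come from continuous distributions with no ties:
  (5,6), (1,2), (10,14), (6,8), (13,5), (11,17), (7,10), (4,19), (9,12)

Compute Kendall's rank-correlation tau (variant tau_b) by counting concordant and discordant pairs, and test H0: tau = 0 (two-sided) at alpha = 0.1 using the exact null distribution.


Step 1: Enumerate the 36 unordered pairs (i,j) with i<j and classify each by sign(x_j-x_i) * sign(y_j-y_i).
  (1,2):dx=-4,dy=-4->C; (1,3):dx=+5,dy=+8->C; (1,4):dx=+1,dy=+2->C; (1,5):dx=+8,dy=-1->D
  (1,6):dx=+6,dy=+11->C; (1,7):dx=+2,dy=+4->C; (1,8):dx=-1,dy=+13->D; (1,9):dx=+4,dy=+6->C
  (2,3):dx=+9,dy=+12->C; (2,4):dx=+5,dy=+6->C; (2,5):dx=+12,dy=+3->C; (2,6):dx=+10,dy=+15->C
  (2,7):dx=+6,dy=+8->C; (2,8):dx=+3,dy=+17->C; (2,9):dx=+8,dy=+10->C; (3,4):dx=-4,dy=-6->C
  (3,5):dx=+3,dy=-9->D; (3,6):dx=+1,dy=+3->C; (3,7):dx=-3,dy=-4->C; (3,8):dx=-6,dy=+5->D
  (3,9):dx=-1,dy=-2->C; (4,5):dx=+7,dy=-3->D; (4,6):dx=+5,dy=+9->C; (4,7):dx=+1,dy=+2->C
  (4,8):dx=-2,dy=+11->D; (4,9):dx=+3,dy=+4->C; (5,6):dx=-2,dy=+12->D; (5,7):dx=-6,dy=+5->D
  (5,8):dx=-9,dy=+14->D; (5,9):dx=-4,dy=+7->D; (6,7):dx=-4,dy=-7->C; (6,8):dx=-7,dy=+2->D
  (6,9):dx=-2,dy=-5->C; (7,8):dx=-3,dy=+9->D; (7,9):dx=+2,dy=+2->C; (8,9):dx=+5,dy=-7->D
Step 2: C = 23, D = 13, total pairs = 36.
Step 3: tau = (C - D)/(n(n-1)/2) = (23 - 13)/36 = 0.277778.
Step 4: Exact two-sided p-value (enumerate n! = 362880 permutations of y under H0): p = 0.358488.
Step 5: alpha = 0.1. fail to reject H0.

tau_b = 0.2778 (C=23, D=13), p = 0.358488, fail to reject H0.


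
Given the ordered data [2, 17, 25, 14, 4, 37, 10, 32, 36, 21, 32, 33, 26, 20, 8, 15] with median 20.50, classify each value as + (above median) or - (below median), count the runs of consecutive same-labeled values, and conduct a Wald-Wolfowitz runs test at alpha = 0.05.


Step 1: Compute median = 20.50; label A = above, B = below.
Labels in order: BBABBABAAAAAABBB  (n_A = 8, n_B = 8)
Step 2: Count runs R = 7.
Step 3: Under H0 (random ordering), E[R] = 2*n_A*n_B/(n_A+n_B) + 1 = 2*8*8/16 + 1 = 9.0000.
        Var[R] = 2*n_A*n_B*(2*n_A*n_B - n_A - n_B) / ((n_A+n_B)^2 * (n_A+n_B-1)) = 14336/3840 = 3.7333.
        SD[R] = 1.9322.
Step 4: Continuity-corrected z = (R + 0.5 - E[R]) / SD[R] = (7 + 0.5 - 9.0000) / 1.9322 = -0.7763.
Step 5: Two-sided p-value via normal approximation = 2*(1 - Phi(|z|)) = 0.437558.
Step 6: alpha = 0.05. fail to reject H0.

R = 7, z = -0.7763, p = 0.437558, fail to reject H0.


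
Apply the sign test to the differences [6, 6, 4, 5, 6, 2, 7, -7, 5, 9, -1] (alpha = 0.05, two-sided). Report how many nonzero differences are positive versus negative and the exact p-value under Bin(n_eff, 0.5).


Step 1: Discard zero differences. Original n = 11; n_eff = number of nonzero differences = 11.
Nonzero differences (with sign): +6, +6, +4, +5, +6, +2, +7, -7, +5, +9, -1
Step 2: Count signs: positive = 9, negative = 2.
Step 3: Under H0: P(positive) = 0.5, so the number of positives S ~ Bin(11, 0.5).
Step 4: Two-sided exact p-value = sum of Bin(11,0.5) probabilities at or below the observed probability = 0.065430.
Step 5: alpha = 0.05. fail to reject H0.

n_eff = 11, pos = 9, neg = 2, p = 0.065430, fail to reject H0.


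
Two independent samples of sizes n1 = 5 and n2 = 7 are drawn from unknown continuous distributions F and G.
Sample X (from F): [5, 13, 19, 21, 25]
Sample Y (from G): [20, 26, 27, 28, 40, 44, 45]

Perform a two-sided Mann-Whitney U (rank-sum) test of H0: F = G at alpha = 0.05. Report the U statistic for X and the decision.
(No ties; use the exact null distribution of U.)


Step 1: Combine and sort all 12 observations; assign midranks.
sorted (value, group): (5,X), (13,X), (19,X), (20,Y), (21,X), (25,X), (26,Y), (27,Y), (28,Y), (40,Y), (44,Y), (45,Y)
ranks: 5->1, 13->2, 19->3, 20->4, 21->5, 25->6, 26->7, 27->8, 28->9, 40->10, 44->11, 45->12
Step 2: Rank sum for X: R1 = 1 + 2 + 3 + 5 + 6 = 17.
Step 3: U_X = R1 - n1(n1+1)/2 = 17 - 5*6/2 = 17 - 15 = 2.
       U_Y = n1*n2 - U_X = 35 - 2 = 33.
Step 4: No ties, so the exact null distribution of U (based on enumerating the C(12,5) = 792 equally likely rank assignments) gives the two-sided p-value.
Step 5: p-value = 0.010101; compare to alpha = 0.05. reject H0.

U_X = 2, p = 0.010101, reject H0 at alpha = 0.05.


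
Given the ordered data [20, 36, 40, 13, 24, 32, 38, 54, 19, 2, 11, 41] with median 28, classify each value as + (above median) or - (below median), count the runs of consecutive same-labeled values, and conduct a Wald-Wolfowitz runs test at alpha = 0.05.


Step 1: Compute median = 28; label A = above, B = below.
Labels in order: BAABBAAABBBA  (n_A = 6, n_B = 6)
Step 2: Count runs R = 6.
Step 3: Under H0 (random ordering), E[R] = 2*n_A*n_B/(n_A+n_B) + 1 = 2*6*6/12 + 1 = 7.0000.
        Var[R] = 2*n_A*n_B*(2*n_A*n_B - n_A - n_B) / ((n_A+n_B)^2 * (n_A+n_B-1)) = 4320/1584 = 2.7273.
        SD[R] = 1.6514.
Step 4: Continuity-corrected z = (R + 0.5 - E[R]) / SD[R] = (6 + 0.5 - 7.0000) / 1.6514 = -0.3028.
Step 5: Two-sided p-value via normal approximation = 2*(1 - Phi(|z|)) = 0.762069.
Step 6: alpha = 0.05. fail to reject H0.

R = 6, z = -0.3028, p = 0.762069, fail to reject H0.


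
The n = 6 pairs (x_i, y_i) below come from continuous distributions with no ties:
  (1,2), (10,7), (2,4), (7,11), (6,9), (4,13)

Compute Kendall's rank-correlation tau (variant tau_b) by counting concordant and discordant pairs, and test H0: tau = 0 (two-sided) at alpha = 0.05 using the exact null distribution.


Step 1: Enumerate the 15 unordered pairs (i,j) with i<j and classify each by sign(x_j-x_i) * sign(y_j-y_i).
  (1,2):dx=+9,dy=+5->C; (1,3):dx=+1,dy=+2->C; (1,4):dx=+6,dy=+9->C; (1,5):dx=+5,dy=+7->C
  (1,6):dx=+3,dy=+11->C; (2,3):dx=-8,dy=-3->C; (2,4):dx=-3,dy=+4->D; (2,5):dx=-4,dy=+2->D
  (2,6):dx=-6,dy=+6->D; (3,4):dx=+5,dy=+7->C; (3,5):dx=+4,dy=+5->C; (3,6):dx=+2,dy=+9->C
  (4,5):dx=-1,dy=-2->C; (4,6):dx=-3,dy=+2->D; (5,6):dx=-2,dy=+4->D
Step 2: C = 10, D = 5, total pairs = 15.
Step 3: tau = (C - D)/(n(n-1)/2) = (10 - 5)/15 = 0.333333.
Step 4: Exact two-sided p-value (enumerate n! = 720 permutations of y under H0): p = 0.469444.
Step 5: alpha = 0.05. fail to reject H0.

tau_b = 0.3333 (C=10, D=5), p = 0.469444, fail to reject H0.


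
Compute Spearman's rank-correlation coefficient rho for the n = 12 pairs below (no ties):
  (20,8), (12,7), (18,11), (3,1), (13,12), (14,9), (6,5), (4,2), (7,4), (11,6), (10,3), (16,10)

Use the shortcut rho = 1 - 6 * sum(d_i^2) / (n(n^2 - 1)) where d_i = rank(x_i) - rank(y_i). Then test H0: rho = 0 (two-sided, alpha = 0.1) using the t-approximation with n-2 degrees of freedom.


Step 1: Rank x and y separately (midranks; no ties here).
rank(x): 20->12, 12->7, 18->11, 3->1, 13->8, 14->9, 6->3, 4->2, 7->4, 11->6, 10->5, 16->10
rank(y): 8->8, 7->7, 11->11, 1->1, 12->12, 9->9, 5->5, 2->2, 4->4, 6->6, 3->3, 10->10
Step 2: d_i = R_x(i) - R_y(i); compute d_i^2.
  (12-8)^2=16, (7-7)^2=0, (11-11)^2=0, (1-1)^2=0, (8-12)^2=16, (9-9)^2=0, (3-5)^2=4, (2-2)^2=0, (4-4)^2=0, (6-6)^2=0, (5-3)^2=4, (10-10)^2=0
sum(d^2) = 40.
Step 3: rho = 1 - 6*40 / (12*(12^2 - 1)) = 1 - 240/1716 = 0.860140.
Step 4: Under H0, t = rho * sqrt((n-2)/(1-rho^2)) = 5.3327 ~ t(10).
Step 5: Two-sided p-value from the t-distribution with 10 df = 0.000332.
Step 6: alpha = 0.1. reject H0.

rho = 0.8601, p = 0.000332, reject H0 at alpha = 0.1.


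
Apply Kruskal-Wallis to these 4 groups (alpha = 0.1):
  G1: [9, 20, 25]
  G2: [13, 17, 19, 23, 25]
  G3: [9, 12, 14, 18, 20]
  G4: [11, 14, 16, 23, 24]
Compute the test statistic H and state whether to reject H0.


Step 1: Combine all N = 18 observations and assign midranks.
sorted (value, group, rank): (9,G1,1.5), (9,G3,1.5), (11,G4,3), (12,G3,4), (13,G2,5), (14,G3,6.5), (14,G4,6.5), (16,G4,8), (17,G2,9), (18,G3,10), (19,G2,11), (20,G1,12.5), (20,G3,12.5), (23,G2,14.5), (23,G4,14.5), (24,G4,16), (25,G1,17.5), (25,G2,17.5)
Step 2: Sum ranks within each group.
R_1 = 31.5 (n_1 = 3)
R_2 = 57 (n_2 = 5)
R_3 = 34.5 (n_3 = 5)
R_4 = 48 (n_4 = 5)
Step 3: H = 12/(N(N+1)) * sum(R_i^2/n_i) - 3(N+1)
     = 12/(18*19) * (31.5^2/3 + 57^2/5 + 34.5^2/5 + 48^2/5) - 3*19
     = 0.035088 * 1679.4 - 57
     = 1.926316.
Step 4: Ties present; correction factor C = 1 - 30/(18^3 - 18) = 0.994840. Corrected H = 1.926316 / 0.994840 = 1.936307.
Step 5: Under H0, H ~ chi^2(3); p-value = 0.585731.
Step 6: alpha = 0.1. fail to reject H0.

H = 1.9363, df = 3, p = 0.585731, fail to reject H0.


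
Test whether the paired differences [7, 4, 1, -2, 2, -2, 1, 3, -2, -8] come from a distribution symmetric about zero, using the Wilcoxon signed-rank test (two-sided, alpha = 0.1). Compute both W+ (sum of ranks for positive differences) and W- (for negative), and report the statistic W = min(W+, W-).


Step 1: Drop any zero differences (none here) and take |d_i|.
|d| = [7, 4, 1, 2, 2, 2, 1, 3, 2, 8]
Step 2: Midrank |d_i| (ties get averaged ranks).
ranks: |7|->9, |4|->8, |1|->1.5, |2|->4.5, |2|->4.5, |2|->4.5, |1|->1.5, |3|->7, |2|->4.5, |8|->10
Step 3: Attach original signs; sum ranks with positive sign and with negative sign.
W+ = 9 + 8 + 1.5 + 4.5 + 1.5 + 7 = 31.5
W- = 4.5 + 4.5 + 4.5 + 10 = 23.5
(Check: W+ + W- = 55 should equal n(n+1)/2 = 55.)
Step 4: Test statistic W = min(W+, W-) = 23.5.
Step 5: Ties in |d|, so use the tie-corrected normal approximation.
        E[W] = n(n+1)/4 = 10*11/4 = 27.5.
        Tie groups: |d|=1 (t=2), |d|=2 (t=4); sum(t^3 - t) = 66.
        Var[W] = n(n+1)(2n+1)/24 - sum(t^3-t)/48 = 2310/24 - 66/48 = 94.875.
        z = (W - E[W]) / sqrt(Var[W]) = (23.5 - 27.5) / 9.7404 = -0.4107.
        Two-sided p = 2*Phi(z) = 0.681321.
Step 6: alpha = 0.1. fail to reject H0.

W+ = 31.5, W- = 23.5, W = min = 23.5, p = 0.681321, fail to reject H0.


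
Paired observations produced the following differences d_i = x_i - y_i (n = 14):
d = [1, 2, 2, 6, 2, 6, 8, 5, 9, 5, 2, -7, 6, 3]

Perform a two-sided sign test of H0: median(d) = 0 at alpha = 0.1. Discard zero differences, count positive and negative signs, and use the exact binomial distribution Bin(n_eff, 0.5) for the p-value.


Step 1: Discard zero differences. Original n = 14; n_eff = number of nonzero differences = 14.
Nonzero differences (with sign): +1, +2, +2, +6, +2, +6, +8, +5, +9, +5, +2, -7, +6, +3
Step 2: Count signs: positive = 13, negative = 1.
Step 3: Under H0: P(positive) = 0.5, so the number of positives S ~ Bin(14, 0.5).
Step 4: Two-sided exact p-value = sum of Bin(14,0.5) probabilities at or below the observed probability = 0.001831.
Step 5: alpha = 0.1. reject H0.

n_eff = 14, pos = 13, neg = 1, p = 0.001831, reject H0.


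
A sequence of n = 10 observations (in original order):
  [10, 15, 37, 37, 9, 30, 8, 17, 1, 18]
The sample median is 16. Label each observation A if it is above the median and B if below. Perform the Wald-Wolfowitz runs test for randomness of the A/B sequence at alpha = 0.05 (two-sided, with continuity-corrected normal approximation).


Step 1: Compute median = 16; label A = above, B = below.
Labels in order: BBAABABABA  (n_A = 5, n_B = 5)
Step 2: Count runs R = 8.
Step 3: Under H0 (random ordering), E[R] = 2*n_A*n_B/(n_A+n_B) + 1 = 2*5*5/10 + 1 = 6.0000.
        Var[R] = 2*n_A*n_B*(2*n_A*n_B - n_A - n_B) / ((n_A+n_B)^2 * (n_A+n_B-1)) = 2000/900 = 2.2222.
        SD[R] = 1.4907.
Step 4: Continuity-corrected z = (R - 0.5 - E[R]) / SD[R] = (8 - 0.5 - 6.0000) / 1.4907 = 1.0062.
Step 5: Two-sided p-value via normal approximation = 2*(1 - Phi(|z|)) = 0.314305.
Step 6: alpha = 0.05. fail to reject H0.

R = 8, z = 1.0062, p = 0.314305, fail to reject H0.


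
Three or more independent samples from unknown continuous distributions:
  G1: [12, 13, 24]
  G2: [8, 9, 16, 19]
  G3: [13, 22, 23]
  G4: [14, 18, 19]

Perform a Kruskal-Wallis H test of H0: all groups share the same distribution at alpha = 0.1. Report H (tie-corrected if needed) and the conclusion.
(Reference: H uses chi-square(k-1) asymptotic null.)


Step 1: Combine all N = 13 observations and assign midranks.
sorted (value, group, rank): (8,G2,1), (9,G2,2), (12,G1,3), (13,G1,4.5), (13,G3,4.5), (14,G4,6), (16,G2,7), (18,G4,8), (19,G2,9.5), (19,G4,9.5), (22,G3,11), (23,G3,12), (24,G1,13)
Step 2: Sum ranks within each group.
R_1 = 20.5 (n_1 = 3)
R_2 = 19.5 (n_2 = 4)
R_3 = 27.5 (n_3 = 3)
R_4 = 23.5 (n_4 = 3)
Step 3: H = 12/(N(N+1)) * sum(R_i^2/n_i) - 3(N+1)
     = 12/(13*14) * (20.5^2/3 + 19.5^2/4 + 27.5^2/3 + 23.5^2/3) - 3*14
     = 0.065934 * 671.312 - 42
     = 2.262363.
Step 4: Ties present; correction factor C = 1 - 12/(13^3 - 13) = 0.994505. Corrected H = 2.262363 / 0.994505 = 2.274862.
Step 5: Under H0, H ~ chi^2(3); p-value = 0.517354.
Step 6: alpha = 0.1. fail to reject H0.

H = 2.2749, df = 3, p = 0.517354, fail to reject H0.


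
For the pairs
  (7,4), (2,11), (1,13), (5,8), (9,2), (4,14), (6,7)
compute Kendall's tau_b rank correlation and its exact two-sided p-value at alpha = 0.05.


Step 1: Enumerate the 21 unordered pairs (i,j) with i<j and classify each by sign(x_j-x_i) * sign(y_j-y_i).
  (1,2):dx=-5,dy=+7->D; (1,3):dx=-6,dy=+9->D; (1,4):dx=-2,dy=+4->D; (1,5):dx=+2,dy=-2->D
  (1,6):dx=-3,dy=+10->D; (1,7):dx=-1,dy=+3->D; (2,3):dx=-1,dy=+2->D; (2,4):dx=+3,dy=-3->D
  (2,5):dx=+7,dy=-9->D; (2,6):dx=+2,dy=+3->C; (2,7):dx=+4,dy=-4->D; (3,4):dx=+4,dy=-5->D
  (3,5):dx=+8,dy=-11->D; (3,6):dx=+3,dy=+1->C; (3,7):dx=+5,dy=-6->D; (4,5):dx=+4,dy=-6->D
  (4,6):dx=-1,dy=+6->D; (4,7):dx=+1,dy=-1->D; (5,6):dx=-5,dy=+12->D; (5,7):dx=-3,dy=+5->D
  (6,7):dx=+2,dy=-7->D
Step 2: C = 2, D = 19, total pairs = 21.
Step 3: tau = (C - D)/(n(n-1)/2) = (2 - 19)/21 = -0.809524.
Step 4: Exact two-sided p-value (enumerate n! = 5040 permutations of y under H0): p = 0.010714.
Step 5: alpha = 0.05. reject H0.

tau_b = -0.8095 (C=2, D=19), p = 0.010714, reject H0.


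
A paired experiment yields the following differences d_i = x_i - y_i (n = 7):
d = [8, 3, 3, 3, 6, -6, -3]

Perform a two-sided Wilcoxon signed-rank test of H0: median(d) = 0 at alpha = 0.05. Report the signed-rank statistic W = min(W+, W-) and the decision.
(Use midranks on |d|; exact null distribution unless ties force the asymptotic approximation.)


Step 1: Drop any zero differences (none here) and take |d_i|.
|d| = [8, 3, 3, 3, 6, 6, 3]
Step 2: Midrank |d_i| (ties get averaged ranks).
ranks: |8|->7, |3|->2.5, |3|->2.5, |3|->2.5, |6|->5.5, |6|->5.5, |3|->2.5
Step 3: Attach original signs; sum ranks with positive sign and with negative sign.
W+ = 7 + 2.5 + 2.5 + 2.5 + 5.5 = 20
W- = 5.5 + 2.5 = 8
(Check: W+ + W- = 28 should equal n(n+1)/2 = 28.)
Step 4: Test statistic W = min(W+, W-) = 8.
Step 5: Ties in |d|, so use the tie-corrected normal approximation.
        E[W] = n(n+1)/4 = 7*8/4 = 14.
        Tie groups: |d|=3 (t=4), |d|=6 (t=2); sum(t^3 - t) = 66.
        Var[W] = n(n+1)(2n+1)/24 - sum(t^3-t)/48 = 840/24 - 66/48 = 33.625.
        z = (W - E[W]) / sqrt(Var[W]) = (8 - 14) / 5.7987 = -1.0347.
        Two-sided p = 2*Phi(z) = 0.300803.
Step 6: alpha = 0.05. fail to reject H0.

W+ = 20, W- = 8, W = min = 8, p = 0.300803, fail to reject H0.


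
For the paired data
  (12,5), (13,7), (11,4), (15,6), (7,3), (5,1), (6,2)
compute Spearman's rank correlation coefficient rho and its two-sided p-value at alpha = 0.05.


Step 1: Rank x and y separately (midranks; no ties here).
rank(x): 12->5, 13->6, 11->4, 15->7, 7->3, 5->1, 6->2
rank(y): 5->5, 7->7, 4->4, 6->6, 3->3, 1->1, 2->2
Step 2: d_i = R_x(i) - R_y(i); compute d_i^2.
  (5-5)^2=0, (6-7)^2=1, (4-4)^2=0, (7-6)^2=1, (3-3)^2=0, (1-1)^2=0, (2-2)^2=0
sum(d^2) = 2.
Step 3: rho = 1 - 6*2 / (7*(7^2 - 1)) = 1 - 12/336 = 0.964286.
Step 4: Under H0, t = rho * sqrt((n-2)/(1-rho^2)) = 8.1408 ~ t(5).
Step 5: Two-sided p-value from the t-distribution with 5 df = 0.000454.
Step 6: alpha = 0.05. reject H0.

rho = 0.9643, p = 0.000454, reject H0 at alpha = 0.05.


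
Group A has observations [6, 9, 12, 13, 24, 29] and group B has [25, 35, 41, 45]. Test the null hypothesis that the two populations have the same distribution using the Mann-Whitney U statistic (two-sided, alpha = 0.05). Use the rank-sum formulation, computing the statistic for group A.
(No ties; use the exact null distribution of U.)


Step 1: Combine and sort all 10 observations; assign midranks.
sorted (value, group): (6,X), (9,X), (12,X), (13,X), (24,X), (25,Y), (29,X), (35,Y), (41,Y), (45,Y)
ranks: 6->1, 9->2, 12->3, 13->4, 24->5, 25->6, 29->7, 35->8, 41->9, 45->10
Step 2: Rank sum for X: R1 = 1 + 2 + 3 + 4 + 5 + 7 = 22.
Step 3: U_X = R1 - n1(n1+1)/2 = 22 - 6*7/2 = 22 - 21 = 1.
       U_Y = n1*n2 - U_X = 24 - 1 = 23.
Step 4: No ties, so the exact null distribution of U (based on enumerating the C(10,6) = 210 equally likely rank assignments) gives the two-sided p-value.
Step 5: p-value = 0.019048; compare to alpha = 0.05. reject H0.

U_X = 1, p = 0.019048, reject H0 at alpha = 0.05.


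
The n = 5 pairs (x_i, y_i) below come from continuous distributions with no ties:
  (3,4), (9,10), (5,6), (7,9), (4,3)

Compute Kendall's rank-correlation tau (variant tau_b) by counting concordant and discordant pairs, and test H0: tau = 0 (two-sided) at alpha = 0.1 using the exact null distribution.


Step 1: Enumerate the 10 unordered pairs (i,j) with i<j and classify each by sign(x_j-x_i) * sign(y_j-y_i).
  (1,2):dx=+6,dy=+6->C; (1,3):dx=+2,dy=+2->C; (1,4):dx=+4,dy=+5->C; (1,5):dx=+1,dy=-1->D
  (2,3):dx=-4,dy=-4->C; (2,4):dx=-2,dy=-1->C; (2,5):dx=-5,dy=-7->C; (3,4):dx=+2,dy=+3->C
  (3,5):dx=-1,dy=-3->C; (4,5):dx=-3,dy=-6->C
Step 2: C = 9, D = 1, total pairs = 10.
Step 3: tau = (C - D)/(n(n-1)/2) = (9 - 1)/10 = 0.800000.
Step 4: Exact two-sided p-value (enumerate n! = 120 permutations of y under H0): p = 0.083333.
Step 5: alpha = 0.1. reject H0.

tau_b = 0.8000 (C=9, D=1), p = 0.083333, reject H0.


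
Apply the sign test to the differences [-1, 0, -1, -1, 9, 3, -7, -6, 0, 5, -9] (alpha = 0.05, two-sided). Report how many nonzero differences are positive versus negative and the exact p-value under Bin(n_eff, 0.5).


Step 1: Discard zero differences. Original n = 11; n_eff = number of nonzero differences = 9.
Nonzero differences (with sign): -1, -1, -1, +9, +3, -7, -6, +5, -9
Step 2: Count signs: positive = 3, negative = 6.
Step 3: Under H0: P(positive) = 0.5, so the number of positives S ~ Bin(9, 0.5).
Step 4: Two-sided exact p-value = sum of Bin(9,0.5) probabilities at or below the observed probability = 0.507812.
Step 5: alpha = 0.05. fail to reject H0.

n_eff = 9, pos = 3, neg = 6, p = 0.507812, fail to reject H0.


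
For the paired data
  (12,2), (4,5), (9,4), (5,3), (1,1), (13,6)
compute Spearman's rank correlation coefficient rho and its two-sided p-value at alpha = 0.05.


Step 1: Rank x and y separately (midranks; no ties here).
rank(x): 12->5, 4->2, 9->4, 5->3, 1->1, 13->6
rank(y): 2->2, 5->5, 4->4, 3->3, 1->1, 6->6
Step 2: d_i = R_x(i) - R_y(i); compute d_i^2.
  (5-2)^2=9, (2-5)^2=9, (4-4)^2=0, (3-3)^2=0, (1-1)^2=0, (6-6)^2=0
sum(d^2) = 18.
Step 3: rho = 1 - 6*18 / (6*(6^2 - 1)) = 1 - 108/210 = 0.485714.
Step 4: Under H0, t = rho * sqrt((n-2)/(1-rho^2)) = 1.1113 ~ t(4).
Step 5: Two-sided p-value from the t-distribution with 4 df = 0.328723.
Step 6: alpha = 0.05. fail to reject H0.

rho = 0.4857, p = 0.328723, fail to reject H0 at alpha = 0.05.


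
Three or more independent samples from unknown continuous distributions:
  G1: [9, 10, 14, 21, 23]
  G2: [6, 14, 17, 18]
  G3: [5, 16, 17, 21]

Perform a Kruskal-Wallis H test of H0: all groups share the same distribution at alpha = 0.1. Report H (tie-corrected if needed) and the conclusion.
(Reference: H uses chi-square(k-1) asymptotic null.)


Step 1: Combine all N = 13 observations and assign midranks.
sorted (value, group, rank): (5,G3,1), (6,G2,2), (9,G1,3), (10,G1,4), (14,G1,5.5), (14,G2,5.5), (16,G3,7), (17,G2,8.5), (17,G3,8.5), (18,G2,10), (21,G1,11.5), (21,G3,11.5), (23,G1,13)
Step 2: Sum ranks within each group.
R_1 = 37 (n_1 = 5)
R_2 = 26 (n_2 = 4)
R_3 = 28 (n_3 = 4)
Step 3: H = 12/(N(N+1)) * sum(R_i^2/n_i) - 3(N+1)
     = 12/(13*14) * (37^2/5 + 26^2/4 + 28^2/4) - 3*14
     = 0.065934 * 638.8 - 42
     = 0.118681.
Step 4: Ties present; correction factor C = 1 - 18/(13^3 - 13) = 0.991758. Corrected H = 0.118681 / 0.991758 = 0.119668.
Step 5: Under H0, H ~ chi^2(2); p-value = 0.941921.
Step 6: alpha = 0.1. fail to reject H0.

H = 0.1197, df = 2, p = 0.941921, fail to reject H0.


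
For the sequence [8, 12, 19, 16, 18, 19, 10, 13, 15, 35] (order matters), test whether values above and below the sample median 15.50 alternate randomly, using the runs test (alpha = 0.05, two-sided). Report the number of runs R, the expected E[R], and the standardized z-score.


Step 1: Compute median = 15.50; label A = above, B = below.
Labels in order: BBAAAABBBA  (n_A = 5, n_B = 5)
Step 2: Count runs R = 4.
Step 3: Under H0 (random ordering), E[R] = 2*n_A*n_B/(n_A+n_B) + 1 = 2*5*5/10 + 1 = 6.0000.
        Var[R] = 2*n_A*n_B*(2*n_A*n_B - n_A - n_B) / ((n_A+n_B)^2 * (n_A+n_B-1)) = 2000/900 = 2.2222.
        SD[R] = 1.4907.
Step 4: Continuity-corrected z = (R + 0.5 - E[R]) / SD[R] = (4 + 0.5 - 6.0000) / 1.4907 = -1.0062.
Step 5: Two-sided p-value via normal approximation = 2*(1 - Phi(|z|)) = 0.314305.
Step 6: alpha = 0.05. fail to reject H0.

R = 4, z = -1.0062, p = 0.314305, fail to reject H0.


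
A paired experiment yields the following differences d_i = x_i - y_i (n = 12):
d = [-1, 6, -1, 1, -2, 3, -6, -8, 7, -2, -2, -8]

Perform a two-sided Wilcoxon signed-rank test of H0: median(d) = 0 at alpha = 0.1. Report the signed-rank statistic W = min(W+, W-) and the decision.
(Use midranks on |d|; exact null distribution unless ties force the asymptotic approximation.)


Step 1: Drop any zero differences (none here) and take |d_i|.
|d| = [1, 6, 1, 1, 2, 3, 6, 8, 7, 2, 2, 8]
Step 2: Midrank |d_i| (ties get averaged ranks).
ranks: |1|->2, |6|->8.5, |1|->2, |1|->2, |2|->5, |3|->7, |6|->8.5, |8|->11.5, |7|->10, |2|->5, |2|->5, |8|->11.5
Step 3: Attach original signs; sum ranks with positive sign and with negative sign.
W+ = 8.5 + 2 + 7 + 10 = 27.5
W- = 2 + 2 + 5 + 8.5 + 11.5 + 5 + 5 + 11.5 = 50.5
(Check: W+ + W- = 78 should equal n(n+1)/2 = 78.)
Step 4: Test statistic W = min(W+, W-) = 27.5.
Step 5: Ties in |d|, so use the tie-corrected normal approximation.
        E[W] = n(n+1)/4 = 12*13/4 = 39.
        Tie groups: |d|=1 (t=3), |d|=2 (t=3), |d|=6 (t=2), |d|=8 (t=2); sum(t^3 - t) = 60.
        Var[W] = n(n+1)(2n+1)/24 - sum(t^3-t)/48 = 3900/24 - 60/48 = 161.25.
        z = (W - E[W]) / sqrt(Var[W]) = (27.5 - 39) / 12.6984 = -0.9056.
        Two-sided p = 2*Phi(z) = 0.365135.
Step 6: alpha = 0.1. fail to reject H0.

W+ = 27.5, W- = 50.5, W = min = 27.5, p = 0.365135, fail to reject H0.


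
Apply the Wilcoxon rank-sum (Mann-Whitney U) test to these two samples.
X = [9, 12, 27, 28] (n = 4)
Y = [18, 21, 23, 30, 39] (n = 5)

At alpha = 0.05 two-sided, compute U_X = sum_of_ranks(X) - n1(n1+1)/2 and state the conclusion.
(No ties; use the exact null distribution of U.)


Step 1: Combine and sort all 9 observations; assign midranks.
sorted (value, group): (9,X), (12,X), (18,Y), (21,Y), (23,Y), (27,X), (28,X), (30,Y), (39,Y)
ranks: 9->1, 12->2, 18->3, 21->4, 23->5, 27->6, 28->7, 30->8, 39->9
Step 2: Rank sum for X: R1 = 1 + 2 + 6 + 7 = 16.
Step 3: U_X = R1 - n1(n1+1)/2 = 16 - 4*5/2 = 16 - 10 = 6.
       U_Y = n1*n2 - U_X = 20 - 6 = 14.
Step 4: No ties, so the exact null distribution of U (based on enumerating the C(9,4) = 126 equally likely rank assignments) gives the two-sided p-value.
Step 5: p-value = 0.412698; compare to alpha = 0.05. fail to reject H0.

U_X = 6, p = 0.412698, fail to reject H0 at alpha = 0.05.


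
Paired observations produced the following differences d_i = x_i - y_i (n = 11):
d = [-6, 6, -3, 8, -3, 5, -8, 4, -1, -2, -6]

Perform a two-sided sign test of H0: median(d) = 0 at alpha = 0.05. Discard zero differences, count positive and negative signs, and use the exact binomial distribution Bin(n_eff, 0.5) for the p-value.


Step 1: Discard zero differences. Original n = 11; n_eff = number of nonzero differences = 11.
Nonzero differences (with sign): -6, +6, -3, +8, -3, +5, -8, +4, -1, -2, -6
Step 2: Count signs: positive = 4, negative = 7.
Step 3: Under H0: P(positive) = 0.5, so the number of positives S ~ Bin(11, 0.5).
Step 4: Two-sided exact p-value = sum of Bin(11,0.5) probabilities at or below the observed probability = 0.548828.
Step 5: alpha = 0.05. fail to reject H0.

n_eff = 11, pos = 4, neg = 7, p = 0.548828, fail to reject H0.


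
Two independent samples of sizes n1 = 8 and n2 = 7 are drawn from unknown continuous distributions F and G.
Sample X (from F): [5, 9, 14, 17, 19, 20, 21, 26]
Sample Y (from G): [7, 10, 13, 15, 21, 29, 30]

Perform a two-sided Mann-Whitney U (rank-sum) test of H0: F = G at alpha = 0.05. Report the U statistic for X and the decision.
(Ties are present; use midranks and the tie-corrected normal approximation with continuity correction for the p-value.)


Step 1: Combine and sort all 15 observations; assign midranks.
sorted (value, group): (5,X), (7,Y), (9,X), (10,Y), (13,Y), (14,X), (15,Y), (17,X), (19,X), (20,X), (21,X), (21,Y), (26,X), (29,Y), (30,Y)
ranks: 5->1, 7->2, 9->3, 10->4, 13->5, 14->6, 15->7, 17->8, 19->9, 20->10, 21->11.5, 21->11.5, 26->13, 29->14, 30->15
Step 2: Rank sum for X: R1 = 1 + 3 + 6 + 8 + 9 + 10 + 11.5 + 13 = 61.5.
Step 3: U_X = R1 - n1(n1+1)/2 = 61.5 - 8*9/2 = 61.5 - 36 = 25.5.
       U_Y = n1*n2 - U_X = 56 - 25.5 = 30.5.
Step 4: Ties are present, so use the tie-corrected normal approximation (with continuity correction) for the p-value.
Step 5: p-value = 0.816801; compare to alpha = 0.05. fail to reject H0.

U_X = 25.5, p = 0.816801, fail to reject H0 at alpha = 0.05.


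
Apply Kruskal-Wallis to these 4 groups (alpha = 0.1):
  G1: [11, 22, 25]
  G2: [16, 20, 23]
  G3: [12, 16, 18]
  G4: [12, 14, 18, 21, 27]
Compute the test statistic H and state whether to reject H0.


Step 1: Combine all N = 14 observations and assign midranks.
sorted (value, group, rank): (11,G1,1), (12,G3,2.5), (12,G4,2.5), (14,G4,4), (16,G2,5.5), (16,G3,5.5), (18,G3,7.5), (18,G4,7.5), (20,G2,9), (21,G4,10), (22,G1,11), (23,G2,12), (25,G1,13), (27,G4,14)
Step 2: Sum ranks within each group.
R_1 = 25 (n_1 = 3)
R_2 = 26.5 (n_2 = 3)
R_3 = 15.5 (n_3 = 3)
R_4 = 38 (n_4 = 5)
Step 3: H = 12/(N(N+1)) * sum(R_i^2/n_i) - 3(N+1)
     = 12/(14*15) * (25^2/3 + 26.5^2/3 + 15.5^2/3 + 38^2/5) - 3*15
     = 0.057143 * 811.3 - 45
     = 1.360000.
Step 4: Ties present; correction factor C = 1 - 18/(14^3 - 14) = 0.993407. Corrected H = 1.360000 / 0.993407 = 1.369027.
Step 5: Under H0, H ~ chi^2(3); p-value = 0.712811.
Step 6: alpha = 0.1. fail to reject H0.

H = 1.3690, df = 3, p = 0.712811, fail to reject H0.


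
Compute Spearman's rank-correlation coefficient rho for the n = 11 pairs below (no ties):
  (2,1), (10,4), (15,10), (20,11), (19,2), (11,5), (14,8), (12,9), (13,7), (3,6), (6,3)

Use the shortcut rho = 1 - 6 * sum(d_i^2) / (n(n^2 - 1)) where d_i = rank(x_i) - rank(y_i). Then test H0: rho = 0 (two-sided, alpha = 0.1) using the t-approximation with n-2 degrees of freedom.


Step 1: Rank x and y separately (midranks; no ties here).
rank(x): 2->1, 10->4, 15->9, 20->11, 19->10, 11->5, 14->8, 12->6, 13->7, 3->2, 6->3
rank(y): 1->1, 4->4, 10->10, 11->11, 2->2, 5->5, 8->8, 9->9, 7->7, 6->6, 3->3
Step 2: d_i = R_x(i) - R_y(i); compute d_i^2.
  (1-1)^2=0, (4-4)^2=0, (9-10)^2=1, (11-11)^2=0, (10-2)^2=64, (5-5)^2=0, (8-8)^2=0, (6-9)^2=9, (7-7)^2=0, (2-6)^2=16, (3-3)^2=0
sum(d^2) = 90.
Step 3: rho = 1 - 6*90 / (11*(11^2 - 1)) = 1 - 540/1320 = 0.590909.
Step 4: Under H0, t = rho * sqrt((n-2)/(1-rho^2)) = 2.1974 ~ t(9).
Step 5: Two-sided p-value from the t-distribution with 9 df = 0.055576.
Step 6: alpha = 0.1. reject H0.

rho = 0.5909, p = 0.055576, reject H0 at alpha = 0.1.


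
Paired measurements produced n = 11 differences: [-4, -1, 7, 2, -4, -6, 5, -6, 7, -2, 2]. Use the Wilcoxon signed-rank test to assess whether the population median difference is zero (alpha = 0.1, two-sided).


Step 1: Drop any zero differences (none here) and take |d_i|.
|d| = [4, 1, 7, 2, 4, 6, 5, 6, 7, 2, 2]
Step 2: Midrank |d_i| (ties get averaged ranks).
ranks: |4|->5.5, |1|->1, |7|->10.5, |2|->3, |4|->5.5, |6|->8.5, |5|->7, |6|->8.5, |7|->10.5, |2|->3, |2|->3
Step 3: Attach original signs; sum ranks with positive sign and with negative sign.
W+ = 10.5 + 3 + 7 + 10.5 + 3 = 34
W- = 5.5 + 1 + 5.5 + 8.5 + 8.5 + 3 = 32
(Check: W+ + W- = 66 should equal n(n+1)/2 = 66.)
Step 4: Test statistic W = min(W+, W-) = 32.
Step 5: Ties in |d|, so use the tie-corrected normal approximation.
        E[W] = n(n+1)/4 = 11*12/4 = 33.
        Tie groups: |d|=2 (t=3), |d|=4 (t=2), |d|=6 (t=2), |d|=7 (t=2); sum(t^3 - t) = 42.
        Var[W] = n(n+1)(2n+1)/24 - sum(t^3-t)/48 = 3036/24 - 42/48 = 125.625.
        z = (W - E[W]) / sqrt(Var[W]) = (32 - 33) / 11.2083 = -0.0892.
        Two-sided p = 2*Phi(z) = 0.928907.
Step 6: alpha = 0.1. fail to reject H0.

W+ = 34, W- = 32, W = min = 32, p = 0.928907, fail to reject H0.
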